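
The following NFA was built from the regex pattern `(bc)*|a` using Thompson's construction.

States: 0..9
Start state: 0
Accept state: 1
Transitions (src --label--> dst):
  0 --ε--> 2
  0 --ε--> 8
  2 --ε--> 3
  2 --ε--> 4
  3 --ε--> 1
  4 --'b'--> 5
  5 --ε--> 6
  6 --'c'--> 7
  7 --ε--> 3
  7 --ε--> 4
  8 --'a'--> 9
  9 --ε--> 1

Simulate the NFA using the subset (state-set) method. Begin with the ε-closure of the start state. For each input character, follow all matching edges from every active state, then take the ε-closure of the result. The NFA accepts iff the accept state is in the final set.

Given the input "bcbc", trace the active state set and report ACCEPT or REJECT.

start: ε-closure({0}) = {0,1,2,3,4,8}
'b' @ 1: {5,6}
'c' @ 2: {1,3,4,7}  [accepting]
'b' @ 3: {5,6}
'c' @ 4: {1,3,4,7}  [accepting]
end set {1,3,4,7} — state 1 in

Answer: ACCEPT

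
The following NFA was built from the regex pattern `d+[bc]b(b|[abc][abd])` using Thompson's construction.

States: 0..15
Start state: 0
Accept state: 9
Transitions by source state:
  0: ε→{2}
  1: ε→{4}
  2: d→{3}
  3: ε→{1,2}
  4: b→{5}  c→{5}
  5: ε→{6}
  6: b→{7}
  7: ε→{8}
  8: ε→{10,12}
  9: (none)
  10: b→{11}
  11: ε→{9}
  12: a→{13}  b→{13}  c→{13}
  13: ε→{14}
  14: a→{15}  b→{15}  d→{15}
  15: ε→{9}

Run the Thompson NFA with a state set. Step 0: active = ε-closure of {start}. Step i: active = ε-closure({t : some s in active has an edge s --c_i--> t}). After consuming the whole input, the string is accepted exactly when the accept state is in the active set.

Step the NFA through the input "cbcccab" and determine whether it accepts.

S₀ = ε-closure({0}) = {0,2}
'c' @ 1: {}  — state set empty
rest 'bcccab' ignored (set empty)
end set {} — state 9 not in

Answer: REJECT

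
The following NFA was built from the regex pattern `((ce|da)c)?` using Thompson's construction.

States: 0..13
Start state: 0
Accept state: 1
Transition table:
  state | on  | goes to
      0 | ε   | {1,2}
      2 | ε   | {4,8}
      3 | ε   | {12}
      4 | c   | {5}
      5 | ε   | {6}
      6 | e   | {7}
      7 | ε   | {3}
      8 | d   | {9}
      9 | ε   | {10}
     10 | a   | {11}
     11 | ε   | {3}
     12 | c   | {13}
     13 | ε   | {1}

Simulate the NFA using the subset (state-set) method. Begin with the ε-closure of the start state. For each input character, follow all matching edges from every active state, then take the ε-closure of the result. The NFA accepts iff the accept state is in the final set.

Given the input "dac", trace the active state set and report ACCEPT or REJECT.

Answer: ACCEPT

Derivation:
initial (ε-close {0}): {0,1,2,4,8}
'd' @ 1: {9,10}
'a' @ 2: {3,11,12}
'c' @ 3: {1,13}  [accepting]
final: {1,13}; accept 1 in set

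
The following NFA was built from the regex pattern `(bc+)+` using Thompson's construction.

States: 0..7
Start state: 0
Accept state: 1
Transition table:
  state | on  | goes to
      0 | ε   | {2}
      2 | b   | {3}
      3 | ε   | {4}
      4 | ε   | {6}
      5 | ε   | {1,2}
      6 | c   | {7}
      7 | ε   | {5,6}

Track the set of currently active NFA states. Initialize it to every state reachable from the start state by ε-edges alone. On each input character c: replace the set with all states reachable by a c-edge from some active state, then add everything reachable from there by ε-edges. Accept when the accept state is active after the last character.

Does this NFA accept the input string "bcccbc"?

S₀ = ε-closure({0}) = {0,2}
'b' @ 1: {3,4,6}
'c' @ 2: {1,2,5,6,7}  [accepting]
'c' @ 3: {1,2,5,6,7}  [accepting]
'c' @ 4: {1,2,5,6,7}  [accepting]
'b' @ 5: {3,4,6}
'c' @ 6: {1,2,5,6,7}  [accepting]
after full input: {1,2,5,6,7}  (accept=1 in)

Answer: ACCEPT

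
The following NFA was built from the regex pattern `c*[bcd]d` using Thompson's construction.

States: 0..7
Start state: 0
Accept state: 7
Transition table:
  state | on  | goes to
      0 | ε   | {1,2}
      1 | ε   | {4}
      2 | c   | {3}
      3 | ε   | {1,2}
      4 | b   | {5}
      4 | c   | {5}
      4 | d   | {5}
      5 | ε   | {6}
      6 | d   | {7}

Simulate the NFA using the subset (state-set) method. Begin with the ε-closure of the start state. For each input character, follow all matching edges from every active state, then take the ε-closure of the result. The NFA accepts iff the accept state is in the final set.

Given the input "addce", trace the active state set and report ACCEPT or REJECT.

Answer: REJECT

Trace:
initial (ε-close {0}): {0,1,2,4}
'a' @ 1: {}  — no active states
rest 'ddce' ignored (set empty)
final: {}; accept 7 not in set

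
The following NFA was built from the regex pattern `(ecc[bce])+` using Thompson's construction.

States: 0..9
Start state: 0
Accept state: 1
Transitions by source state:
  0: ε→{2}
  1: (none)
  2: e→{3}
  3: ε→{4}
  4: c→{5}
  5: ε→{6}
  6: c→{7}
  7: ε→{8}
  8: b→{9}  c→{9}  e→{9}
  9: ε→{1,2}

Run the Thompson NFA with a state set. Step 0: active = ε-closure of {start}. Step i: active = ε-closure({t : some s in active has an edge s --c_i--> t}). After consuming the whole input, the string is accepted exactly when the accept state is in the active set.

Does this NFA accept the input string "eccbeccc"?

S₀ = ε-closure({0}) = {0,2}
'e' @ 1: {3,4}
'c' @ 2: {5,6}
'c' @ 3: {7,8}
'b' @ 4: {1,2,9}  ✓accept
'e' @ 5: {3,4}
'c' @ 6: {5,6}
'c' @ 7: {7,8}
'c' @ 8: {1,2,9}  ✓accept
after full input: {1,2,9}  (accept=1 in)

Answer: ACCEPT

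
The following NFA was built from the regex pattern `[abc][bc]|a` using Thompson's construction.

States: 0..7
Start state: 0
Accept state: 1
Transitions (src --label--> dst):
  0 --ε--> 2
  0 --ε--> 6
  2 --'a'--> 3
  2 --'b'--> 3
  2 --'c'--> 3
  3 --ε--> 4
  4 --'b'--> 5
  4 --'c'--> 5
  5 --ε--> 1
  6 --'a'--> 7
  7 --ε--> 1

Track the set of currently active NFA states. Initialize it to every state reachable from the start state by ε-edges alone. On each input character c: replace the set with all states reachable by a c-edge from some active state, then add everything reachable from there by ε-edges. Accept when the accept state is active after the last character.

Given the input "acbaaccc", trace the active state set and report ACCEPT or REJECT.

Answer: REJECT

Trace:
start: ε-closure({0}) = {0,2,6}
'a' @ 1: {1,3,4,7}  ✓accept
'c' @ 2: {1,5}  ✓accept
'b' @ 3: {}  — no active states
rest 'aaccc' ignored (set empty)
after full input: {}  (accept=1 not in)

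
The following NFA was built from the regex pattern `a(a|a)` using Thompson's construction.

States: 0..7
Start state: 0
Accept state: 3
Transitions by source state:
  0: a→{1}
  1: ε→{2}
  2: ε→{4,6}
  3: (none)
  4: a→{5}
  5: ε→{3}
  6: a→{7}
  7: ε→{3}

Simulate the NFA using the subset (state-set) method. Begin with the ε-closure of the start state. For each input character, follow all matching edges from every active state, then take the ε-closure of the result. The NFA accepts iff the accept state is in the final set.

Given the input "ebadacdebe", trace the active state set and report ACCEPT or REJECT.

Answer: REJECT

Derivation:
start: ε-closure({0}) = {0}
'e' @ 1: {}  — dead — no transitions
rest 'badacdebe' ignored (set empty)
end set {} — state 3 not in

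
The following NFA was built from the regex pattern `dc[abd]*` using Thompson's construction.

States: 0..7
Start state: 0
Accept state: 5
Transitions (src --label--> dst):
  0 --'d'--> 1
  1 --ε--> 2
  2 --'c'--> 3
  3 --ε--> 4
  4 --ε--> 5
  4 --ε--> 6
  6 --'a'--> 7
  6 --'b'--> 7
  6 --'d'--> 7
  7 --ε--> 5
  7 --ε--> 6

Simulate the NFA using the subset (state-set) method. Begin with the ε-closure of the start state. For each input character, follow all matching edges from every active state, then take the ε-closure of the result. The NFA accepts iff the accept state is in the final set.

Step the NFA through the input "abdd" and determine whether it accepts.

start: ε-closure({0}) = {0}
'a' @ 1: {}  — no active states
rest 'bdd' ignored (set empty)
end set {} — state 5 not in

Answer: REJECT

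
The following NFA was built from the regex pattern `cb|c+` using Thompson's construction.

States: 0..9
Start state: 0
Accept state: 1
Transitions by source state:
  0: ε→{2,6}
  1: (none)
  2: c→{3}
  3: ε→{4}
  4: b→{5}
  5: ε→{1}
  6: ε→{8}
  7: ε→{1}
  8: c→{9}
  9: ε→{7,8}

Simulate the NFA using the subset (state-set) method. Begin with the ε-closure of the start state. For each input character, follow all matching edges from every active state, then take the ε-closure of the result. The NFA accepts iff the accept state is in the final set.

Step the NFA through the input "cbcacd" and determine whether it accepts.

initial (ε-close {0}): {0,2,6,8}
'c' @ 1: {1,3,4,7,8,9}  [accepting]
'b' @ 2: {1,5}  [accepting]
'c' @ 3: {}  — no active states
rest 'acd' ignored (set empty)
end set {} — state 1 not in

Answer: REJECT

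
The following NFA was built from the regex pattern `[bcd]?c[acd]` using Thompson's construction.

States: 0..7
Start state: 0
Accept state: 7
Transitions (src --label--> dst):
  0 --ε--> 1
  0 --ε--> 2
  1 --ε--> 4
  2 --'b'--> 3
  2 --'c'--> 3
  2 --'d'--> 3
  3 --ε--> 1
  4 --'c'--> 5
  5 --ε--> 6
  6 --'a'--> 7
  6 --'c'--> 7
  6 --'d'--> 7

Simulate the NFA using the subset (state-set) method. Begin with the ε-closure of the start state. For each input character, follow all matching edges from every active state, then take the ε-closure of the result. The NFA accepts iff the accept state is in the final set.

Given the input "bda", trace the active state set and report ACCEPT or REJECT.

S₀ = ε-closure({0}) = {0,1,2,4}
'b' @ 1: {1,3,4}
'd' @ 2: {}  — state set empty
rest 'a' ignored (set empty)
final: {}; accept 7 not in set

Answer: REJECT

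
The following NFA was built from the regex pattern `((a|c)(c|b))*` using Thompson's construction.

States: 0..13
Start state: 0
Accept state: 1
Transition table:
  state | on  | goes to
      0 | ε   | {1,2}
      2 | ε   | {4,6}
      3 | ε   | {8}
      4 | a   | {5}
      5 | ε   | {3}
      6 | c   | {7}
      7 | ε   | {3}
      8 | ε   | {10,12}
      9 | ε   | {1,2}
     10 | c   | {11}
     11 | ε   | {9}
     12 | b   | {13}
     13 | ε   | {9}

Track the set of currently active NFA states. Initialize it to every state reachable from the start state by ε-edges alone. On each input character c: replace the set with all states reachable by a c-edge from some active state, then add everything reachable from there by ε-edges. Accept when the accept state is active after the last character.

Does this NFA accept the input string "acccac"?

start: ε-closure({0}) = {0,1,2,4,6}
'a' @ 1: {3,5,8,10,12}
'c' @ 2: {1,2,4,6,9,11}  [accepting]
'c' @ 3: {3,7,8,10,12}
'c' @ 4: {1,2,4,6,9,11}  [accepting]
'a' @ 5: {3,5,8,10,12}
'c' @ 6: {1,2,4,6,9,11}  [accepting]
end set {1,2,4,6,9,11} — state 1 in

Answer: ACCEPT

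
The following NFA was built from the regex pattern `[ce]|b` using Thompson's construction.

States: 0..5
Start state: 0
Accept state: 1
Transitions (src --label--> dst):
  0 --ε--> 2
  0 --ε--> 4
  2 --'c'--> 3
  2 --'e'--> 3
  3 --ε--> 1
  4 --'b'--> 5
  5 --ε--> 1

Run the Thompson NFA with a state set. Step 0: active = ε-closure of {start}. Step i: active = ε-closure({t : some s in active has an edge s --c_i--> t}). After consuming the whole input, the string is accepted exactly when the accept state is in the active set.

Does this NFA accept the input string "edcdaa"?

Answer: REJECT

Trace:
S₀ = ε-closure({0}) = {0,2,4}
'e' @ 1: {1,3}  (accept∈set)
'd' @ 2: {}  — no active states
rest 'cdaa' ignored (set empty)
final: {}; accept 1 not in set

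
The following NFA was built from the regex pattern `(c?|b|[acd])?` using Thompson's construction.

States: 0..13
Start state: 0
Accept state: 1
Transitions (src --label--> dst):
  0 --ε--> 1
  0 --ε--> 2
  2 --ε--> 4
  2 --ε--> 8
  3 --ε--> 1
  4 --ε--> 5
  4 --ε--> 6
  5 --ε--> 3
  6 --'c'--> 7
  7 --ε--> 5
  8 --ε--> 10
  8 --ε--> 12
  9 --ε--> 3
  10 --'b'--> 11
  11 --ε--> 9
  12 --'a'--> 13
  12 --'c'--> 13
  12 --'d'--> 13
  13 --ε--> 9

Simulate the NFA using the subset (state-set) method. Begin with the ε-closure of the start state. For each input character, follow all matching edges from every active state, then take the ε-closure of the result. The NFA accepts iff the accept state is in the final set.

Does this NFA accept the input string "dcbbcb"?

Answer: REJECT

Derivation:
start: ε-closure({0}) = {0,1,2,3,4,5,6,8,10,12}
'd' @ 1: {1,3,9,13}  ✓accept
'c' @ 2: {}  — dead — no transitions
rest 'bbcb' ignored (set empty)
end set {} — state 1 not in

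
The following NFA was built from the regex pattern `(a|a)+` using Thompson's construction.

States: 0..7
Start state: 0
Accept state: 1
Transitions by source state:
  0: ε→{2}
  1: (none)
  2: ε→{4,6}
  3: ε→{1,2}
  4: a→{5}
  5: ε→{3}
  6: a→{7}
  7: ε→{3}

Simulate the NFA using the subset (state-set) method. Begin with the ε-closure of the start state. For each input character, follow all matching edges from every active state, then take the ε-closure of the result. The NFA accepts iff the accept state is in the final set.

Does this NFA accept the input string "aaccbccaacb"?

initial (ε-close {0}): {0,2,4,6}
'a' @ 1: {1,2,3,4,5,6,7}  ✓accept
'a' @ 2: {1,2,3,4,5,6,7}  ✓accept
'c' @ 3: {}  — no active states
rest 'cbccaacb' ignored (set empty)
end set {} — state 1 not in

Answer: REJECT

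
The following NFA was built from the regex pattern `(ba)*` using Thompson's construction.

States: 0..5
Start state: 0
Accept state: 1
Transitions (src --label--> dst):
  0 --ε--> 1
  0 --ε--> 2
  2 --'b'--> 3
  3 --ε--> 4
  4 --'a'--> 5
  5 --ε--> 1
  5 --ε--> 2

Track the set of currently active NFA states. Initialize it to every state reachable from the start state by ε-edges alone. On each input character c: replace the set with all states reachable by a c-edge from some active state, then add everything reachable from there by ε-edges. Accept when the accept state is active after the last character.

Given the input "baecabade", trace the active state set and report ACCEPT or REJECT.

start: ε-closure({0}) = {0,1,2}
'b' @ 1: {3,4}
'a' @ 2: {1,2,5}  [accepting]
'e' @ 3: {}  — state set empty
rest 'cabade' ignored (set empty)
final: {}; accept 1 not in set

Answer: REJECT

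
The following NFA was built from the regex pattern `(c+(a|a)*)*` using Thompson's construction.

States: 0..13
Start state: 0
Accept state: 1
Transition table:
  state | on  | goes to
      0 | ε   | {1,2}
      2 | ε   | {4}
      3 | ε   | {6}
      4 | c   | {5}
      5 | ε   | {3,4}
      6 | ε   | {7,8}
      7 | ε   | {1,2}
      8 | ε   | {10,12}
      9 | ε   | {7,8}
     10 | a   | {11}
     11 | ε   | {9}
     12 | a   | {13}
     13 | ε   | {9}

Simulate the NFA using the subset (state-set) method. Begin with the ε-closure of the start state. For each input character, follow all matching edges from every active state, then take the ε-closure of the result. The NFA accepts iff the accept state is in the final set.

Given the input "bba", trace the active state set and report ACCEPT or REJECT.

S₀ = ε-closure({0}) = {0,1,2,4}
'b' @ 1: {}  — state set empty
rest 'ba' ignored (set empty)
end set {} — state 1 not in

Answer: REJECT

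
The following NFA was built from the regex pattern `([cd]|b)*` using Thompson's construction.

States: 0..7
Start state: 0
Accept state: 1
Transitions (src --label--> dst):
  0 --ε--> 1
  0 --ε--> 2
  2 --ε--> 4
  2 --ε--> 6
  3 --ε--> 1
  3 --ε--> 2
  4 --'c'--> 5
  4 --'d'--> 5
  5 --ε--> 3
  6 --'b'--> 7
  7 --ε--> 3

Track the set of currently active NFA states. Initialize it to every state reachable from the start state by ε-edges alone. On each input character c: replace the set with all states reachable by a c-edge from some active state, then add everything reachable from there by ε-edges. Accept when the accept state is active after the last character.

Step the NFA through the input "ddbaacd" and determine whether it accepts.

S₀ = ε-closure({0}) = {0,1,2,4,6}
'd' @ 1: {1,2,3,4,5,6}  [accepting]
'd' @ 2: {1,2,3,4,5,6}  [accepting]
'b' @ 3: {1,2,3,4,6,7}  [accepting]
'a' @ 4: {}  — state set empty
rest 'acd' ignored (set empty)
final: {}; accept 1 not in set

Answer: REJECT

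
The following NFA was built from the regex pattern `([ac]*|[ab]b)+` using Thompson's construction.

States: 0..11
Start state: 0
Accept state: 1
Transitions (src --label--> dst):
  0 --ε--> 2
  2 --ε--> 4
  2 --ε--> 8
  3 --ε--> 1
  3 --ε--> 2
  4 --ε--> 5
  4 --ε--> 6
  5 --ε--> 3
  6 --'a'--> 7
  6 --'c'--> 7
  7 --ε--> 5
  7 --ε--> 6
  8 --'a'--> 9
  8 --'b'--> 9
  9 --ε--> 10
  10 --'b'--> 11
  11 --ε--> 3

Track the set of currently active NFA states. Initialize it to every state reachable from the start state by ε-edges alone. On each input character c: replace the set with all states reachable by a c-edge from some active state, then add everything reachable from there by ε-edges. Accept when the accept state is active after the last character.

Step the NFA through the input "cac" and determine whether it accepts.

Answer: ACCEPT

Steps:
initial (ε-close {0}): {0,1,2,3,4,5,6,8}
'c' @ 1: {1,2,3,4,5,6,7,8}  ✓accept
'a' @ 2: {1,2,3,4,5,6,7,8,9,10}  ✓accept
'c' @ 3: {1,2,3,4,5,6,7,8}  ✓accept
final: {1,2,3,4,5,6,7,8}; accept 1 in set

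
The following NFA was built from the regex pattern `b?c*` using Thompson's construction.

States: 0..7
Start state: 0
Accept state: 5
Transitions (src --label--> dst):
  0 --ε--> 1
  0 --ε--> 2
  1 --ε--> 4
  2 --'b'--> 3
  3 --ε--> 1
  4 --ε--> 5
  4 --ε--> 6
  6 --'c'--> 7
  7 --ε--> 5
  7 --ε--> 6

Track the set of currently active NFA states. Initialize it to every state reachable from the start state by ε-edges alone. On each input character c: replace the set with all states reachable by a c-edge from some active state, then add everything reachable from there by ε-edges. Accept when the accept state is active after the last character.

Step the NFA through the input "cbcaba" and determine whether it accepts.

S₀ = ε-closure({0}) = {0,1,2,4,5,6}
'c' @ 1: {5,6,7}  [accepting]
'b' @ 2: {}  — state set empty
rest 'caba' ignored (set empty)
end set {} — state 5 not in

Answer: REJECT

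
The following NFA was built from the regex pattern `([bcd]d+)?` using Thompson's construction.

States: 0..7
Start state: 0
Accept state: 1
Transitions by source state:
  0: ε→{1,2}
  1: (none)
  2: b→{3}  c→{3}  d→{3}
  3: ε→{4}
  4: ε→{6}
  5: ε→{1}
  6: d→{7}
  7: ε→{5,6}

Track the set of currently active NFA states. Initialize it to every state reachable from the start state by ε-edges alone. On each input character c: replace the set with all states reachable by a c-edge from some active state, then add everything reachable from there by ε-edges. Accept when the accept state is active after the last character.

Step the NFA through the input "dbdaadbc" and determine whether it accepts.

S₀ = ε-closure({0}) = {0,1,2}
'd' @ 1: {3,4,6}
'b' @ 2: {}  — dead — no transitions
rest 'daadbc' ignored (set empty)
after full input: {}  (accept=1 not in)

Answer: REJECT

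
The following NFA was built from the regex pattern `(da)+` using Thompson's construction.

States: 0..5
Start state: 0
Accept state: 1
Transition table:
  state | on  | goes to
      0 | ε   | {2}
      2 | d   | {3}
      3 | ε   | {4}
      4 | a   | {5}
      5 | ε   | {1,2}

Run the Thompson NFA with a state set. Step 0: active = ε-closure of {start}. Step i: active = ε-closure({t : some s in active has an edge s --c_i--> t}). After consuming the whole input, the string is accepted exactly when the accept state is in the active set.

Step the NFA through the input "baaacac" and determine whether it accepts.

S₀ = ε-closure({0}) = {0,2}
'b' @ 1: {}  — dead — no transitions
rest 'aaacac' ignored (set empty)
final: {}; accept 1 not in set

Answer: REJECT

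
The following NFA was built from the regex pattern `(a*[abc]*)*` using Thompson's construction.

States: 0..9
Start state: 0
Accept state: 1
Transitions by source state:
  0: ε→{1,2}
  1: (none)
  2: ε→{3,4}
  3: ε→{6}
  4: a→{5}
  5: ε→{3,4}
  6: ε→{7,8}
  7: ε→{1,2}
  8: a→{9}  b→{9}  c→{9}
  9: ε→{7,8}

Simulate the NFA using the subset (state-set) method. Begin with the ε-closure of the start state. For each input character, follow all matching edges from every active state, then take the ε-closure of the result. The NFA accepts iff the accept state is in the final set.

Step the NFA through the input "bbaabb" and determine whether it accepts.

Answer: ACCEPT

Trace:
S₀ = ε-closure({0}) = {0,1,2,3,4,6,7,8}
'b' @ 1: {1,2,3,4,6,7,8,9}  [accepting]
'b' @ 2: {1,2,3,4,6,7,8,9}  [accepting]
'a' @ 3: {1,2,3,4,5,6,7,8,9}  [accepting]
'a' @ 4: {1,2,3,4,5,6,7,8,9}  [accepting]
'b' @ 5: {1,2,3,4,6,7,8,9}  [accepting]
'b' @ 6: {1,2,3,4,6,7,8,9}  [accepting]
end set {1,2,3,4,6,7,8,9} — state 1 in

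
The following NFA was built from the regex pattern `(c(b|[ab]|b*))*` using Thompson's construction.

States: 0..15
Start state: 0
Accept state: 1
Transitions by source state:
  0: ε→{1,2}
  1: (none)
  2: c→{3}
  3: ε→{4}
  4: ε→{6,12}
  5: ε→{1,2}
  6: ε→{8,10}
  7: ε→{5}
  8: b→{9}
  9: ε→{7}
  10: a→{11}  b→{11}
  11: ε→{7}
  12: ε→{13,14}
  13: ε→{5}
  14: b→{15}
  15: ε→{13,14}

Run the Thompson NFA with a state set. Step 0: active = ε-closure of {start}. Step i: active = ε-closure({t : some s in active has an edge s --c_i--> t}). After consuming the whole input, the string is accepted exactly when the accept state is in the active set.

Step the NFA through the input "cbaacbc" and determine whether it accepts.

Answer: REJECT

Derivation:
start: ε-closure({0}) = {0,1,2}
'c' @ 1: {1,2,3,4,5,6,8,10,12,13,14}  (accept∈set)
'b' @ 2: {1,2,5,7,9,11,13,14,15}  (accept∈set)
'a' @ 3: {}  — dead — no transitions
rest 'acbc' ignored (set empty)
final: {}; accept 1 not in set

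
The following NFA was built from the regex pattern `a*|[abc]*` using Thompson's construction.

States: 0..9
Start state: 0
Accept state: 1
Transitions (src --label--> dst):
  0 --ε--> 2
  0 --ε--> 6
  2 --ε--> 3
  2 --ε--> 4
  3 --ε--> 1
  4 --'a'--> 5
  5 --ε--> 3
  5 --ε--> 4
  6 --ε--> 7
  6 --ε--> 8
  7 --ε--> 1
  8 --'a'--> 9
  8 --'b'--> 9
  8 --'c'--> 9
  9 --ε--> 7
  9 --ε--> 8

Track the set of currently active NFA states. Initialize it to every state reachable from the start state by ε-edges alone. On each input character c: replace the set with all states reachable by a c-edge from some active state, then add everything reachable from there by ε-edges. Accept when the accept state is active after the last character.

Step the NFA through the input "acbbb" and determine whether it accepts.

start: ε-closure({0}) = {0,1,2,3,4,6,7,8}
'a' @ 1: {1,3,4,5,7,8,9}  (accept∈set)
'c' @ 2: {1,7,8,9}  (accept∈set)
'b' @ 3: {1,7,8,9}  (accept∈set)
'b' @ 4: {1,7,8,9}  (accept∈set)
'b' @ 5: {1,7,8,9}  (accept∈set)
end set {1,7,8,9} — state 1 in

Answer: ACCEPT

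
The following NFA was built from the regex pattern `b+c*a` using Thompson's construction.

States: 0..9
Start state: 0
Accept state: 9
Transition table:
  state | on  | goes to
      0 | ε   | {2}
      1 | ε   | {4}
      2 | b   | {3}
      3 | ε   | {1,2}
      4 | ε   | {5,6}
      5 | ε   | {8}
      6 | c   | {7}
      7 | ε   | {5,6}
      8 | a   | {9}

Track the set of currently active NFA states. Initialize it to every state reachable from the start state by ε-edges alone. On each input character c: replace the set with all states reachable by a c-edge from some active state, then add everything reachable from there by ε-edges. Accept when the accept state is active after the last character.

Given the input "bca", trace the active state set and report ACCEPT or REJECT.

start: ε-closure({0}) = {0,2}
'b' @ 1: {1,2,3,4,5,6,8}
'c' @ 2: {5,6,7,8}
'a' @ 3: {9}  ✓accept
after full input: {9}  (accept=9 in)

Answer: ACCEPT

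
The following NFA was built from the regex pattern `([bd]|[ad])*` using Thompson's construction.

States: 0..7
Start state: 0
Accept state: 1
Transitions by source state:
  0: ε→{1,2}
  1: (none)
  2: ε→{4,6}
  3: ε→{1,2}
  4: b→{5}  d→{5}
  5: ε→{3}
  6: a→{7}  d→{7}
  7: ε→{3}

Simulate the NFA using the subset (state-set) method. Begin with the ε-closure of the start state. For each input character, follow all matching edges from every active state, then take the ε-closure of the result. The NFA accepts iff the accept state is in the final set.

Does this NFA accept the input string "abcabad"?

start: ε-closure({0}) = {0,1,2,4,6}
'a' @ 1: {1,2,3,4,6,7}  (accept∈set)
'b' @ 2: {1,2,3,4,5,6}  (accept∈set)
'c' @ 3: {}  — state set empty
rest 'abad' ignored (set empty)
final: {}; accept 1 not in set

Answer: REJECT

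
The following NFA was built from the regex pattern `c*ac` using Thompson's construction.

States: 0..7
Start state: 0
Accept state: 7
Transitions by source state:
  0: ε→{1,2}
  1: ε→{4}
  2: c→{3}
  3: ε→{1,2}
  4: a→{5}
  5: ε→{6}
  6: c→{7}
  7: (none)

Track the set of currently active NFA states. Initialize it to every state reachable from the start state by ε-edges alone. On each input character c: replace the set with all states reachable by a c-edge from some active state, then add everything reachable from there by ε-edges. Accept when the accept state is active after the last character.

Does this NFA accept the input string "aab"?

Answer: REJECT

Steps:
S₀ = ε-closure({0}) = {0,1,2,4}
'a' @ 1: {5,6}
'a' @ 2: {}  — state set empty
rest 'b' ignored (set empty)
end set {} — state 7 not in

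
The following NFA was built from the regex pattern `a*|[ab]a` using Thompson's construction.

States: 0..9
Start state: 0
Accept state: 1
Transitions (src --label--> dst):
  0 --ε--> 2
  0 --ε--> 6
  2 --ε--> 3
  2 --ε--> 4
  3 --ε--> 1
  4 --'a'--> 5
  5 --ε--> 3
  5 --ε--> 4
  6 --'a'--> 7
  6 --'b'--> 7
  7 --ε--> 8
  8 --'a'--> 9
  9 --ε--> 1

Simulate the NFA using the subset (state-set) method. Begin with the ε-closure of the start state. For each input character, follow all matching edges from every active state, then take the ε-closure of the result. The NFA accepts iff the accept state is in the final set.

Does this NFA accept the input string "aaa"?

initial (ε-close {0}): {0,1,2,3,4,6}
'a' @ 1: {1,3,4,5,7,8}  (accept∈set)
'a' @ 2: {1,3,4,5,9}  (accept∈set)
'a' @ 3: {1,3,4,5}  (accept∈set)
after full input: {1,3,4,5}  (accept=1 in)

Answer: ACCEPT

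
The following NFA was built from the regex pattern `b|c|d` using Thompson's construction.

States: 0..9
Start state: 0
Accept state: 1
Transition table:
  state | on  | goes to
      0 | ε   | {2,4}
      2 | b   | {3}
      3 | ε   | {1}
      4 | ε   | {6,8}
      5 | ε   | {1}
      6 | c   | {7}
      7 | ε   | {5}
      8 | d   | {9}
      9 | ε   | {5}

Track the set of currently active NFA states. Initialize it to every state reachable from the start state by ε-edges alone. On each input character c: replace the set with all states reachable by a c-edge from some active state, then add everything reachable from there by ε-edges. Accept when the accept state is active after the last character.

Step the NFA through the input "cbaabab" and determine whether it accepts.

initial (ε-close {0}): {0,2,4,6,8}
'c' @ 1: {1,5,7}  ✓accept
'b' @ 2: {}  — state set empty
rest 'aabab' ignored (set empty)
after full input: {}  (accept=1 not in)

Answer: REJECT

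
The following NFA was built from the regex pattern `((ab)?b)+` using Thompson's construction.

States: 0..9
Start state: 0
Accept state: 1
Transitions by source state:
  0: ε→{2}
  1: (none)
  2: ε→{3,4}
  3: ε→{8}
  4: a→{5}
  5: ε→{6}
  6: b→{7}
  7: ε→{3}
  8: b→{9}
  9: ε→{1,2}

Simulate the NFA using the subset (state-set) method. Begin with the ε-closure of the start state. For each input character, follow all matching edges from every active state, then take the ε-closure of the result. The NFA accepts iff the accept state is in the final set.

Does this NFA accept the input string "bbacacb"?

S₀ = ε-closure({0}) = {0,2,3,4,8}
'b' @ 1: {1,2,3,4,8,9}  (accept∈set)
'b' @ 2: {1,2,3,4,8,9}  (accept∈set)
'a' @ 3: {5,6}
'c' @ 4: {}  — state set empty
rest 'acb' ignored (set empty)
after full input: {}  (accept=1 not in)

Answer: REJECT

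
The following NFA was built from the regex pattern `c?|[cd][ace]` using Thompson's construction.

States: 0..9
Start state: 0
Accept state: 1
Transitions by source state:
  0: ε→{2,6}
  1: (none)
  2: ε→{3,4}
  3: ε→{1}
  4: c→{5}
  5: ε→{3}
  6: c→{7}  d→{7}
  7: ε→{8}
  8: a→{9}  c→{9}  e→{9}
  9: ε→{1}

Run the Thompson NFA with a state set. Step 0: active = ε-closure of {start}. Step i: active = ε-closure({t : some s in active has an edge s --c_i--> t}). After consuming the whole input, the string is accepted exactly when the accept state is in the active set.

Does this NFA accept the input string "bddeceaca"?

Answer: REJECT

Derivation:
initial (ε-close {0}): {0,1,2,3,4,6}
'b' @ 1: {}  — state set empty
rest 'ddeceaca' ignored (set empty)
end set {} — state 1 not in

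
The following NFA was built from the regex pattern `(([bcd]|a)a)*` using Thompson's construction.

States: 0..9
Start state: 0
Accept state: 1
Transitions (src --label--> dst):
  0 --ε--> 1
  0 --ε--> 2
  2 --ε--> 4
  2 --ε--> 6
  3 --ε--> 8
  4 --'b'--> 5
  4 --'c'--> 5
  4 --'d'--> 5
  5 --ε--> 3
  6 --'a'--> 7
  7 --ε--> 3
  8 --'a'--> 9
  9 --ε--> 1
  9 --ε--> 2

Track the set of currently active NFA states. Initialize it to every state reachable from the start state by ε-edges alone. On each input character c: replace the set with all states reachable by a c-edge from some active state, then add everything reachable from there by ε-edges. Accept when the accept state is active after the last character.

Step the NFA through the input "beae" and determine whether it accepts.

start: ε-closure({0}) = {0,1,2,4,6}
'b' @ 1: {3,5,8}
'e' @ 2: {}  — no active states
rest 'ae' ignored (set empty)
after full input: {}  (accept=1 not in)

Answer: REJECT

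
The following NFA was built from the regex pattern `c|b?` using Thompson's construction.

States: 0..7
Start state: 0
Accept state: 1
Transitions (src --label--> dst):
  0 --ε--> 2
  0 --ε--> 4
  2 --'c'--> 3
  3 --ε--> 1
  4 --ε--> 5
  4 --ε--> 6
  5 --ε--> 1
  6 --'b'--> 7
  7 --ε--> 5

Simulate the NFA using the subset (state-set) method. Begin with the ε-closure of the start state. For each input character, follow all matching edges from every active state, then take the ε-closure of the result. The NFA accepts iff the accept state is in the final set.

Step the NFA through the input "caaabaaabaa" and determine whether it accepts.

Answer: REJECT

Trace:
start: ε-closure({0}) = {0,1,2,4,5,6}
'c' @ 1: {1,3}  ✓accept
'a' @ 2: {}  — no active states
rest 'aabaaabaa' ignored (set empty)
after full input: {}  (accept=1 not in)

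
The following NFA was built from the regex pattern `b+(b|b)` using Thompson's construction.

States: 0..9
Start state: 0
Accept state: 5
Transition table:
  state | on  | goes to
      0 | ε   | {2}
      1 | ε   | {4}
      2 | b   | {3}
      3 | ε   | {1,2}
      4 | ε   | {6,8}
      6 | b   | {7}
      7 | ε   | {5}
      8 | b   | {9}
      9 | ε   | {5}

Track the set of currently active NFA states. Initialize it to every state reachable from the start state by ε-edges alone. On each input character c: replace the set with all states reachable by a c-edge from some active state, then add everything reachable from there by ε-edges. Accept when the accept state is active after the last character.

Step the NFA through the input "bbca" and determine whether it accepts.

start: ε-closure({0}) = {0,2}
'b' @ 1: {1,2,3,4,6,8}
'b' @ 2: {1,2,3,4,5,6,7,8,9}  (accept∈set)
'c' @ 3: {}  — dead — no transitions
rest 'a' ignored (set empty)
final: {}; accept 5 not in set

Answer: REJECT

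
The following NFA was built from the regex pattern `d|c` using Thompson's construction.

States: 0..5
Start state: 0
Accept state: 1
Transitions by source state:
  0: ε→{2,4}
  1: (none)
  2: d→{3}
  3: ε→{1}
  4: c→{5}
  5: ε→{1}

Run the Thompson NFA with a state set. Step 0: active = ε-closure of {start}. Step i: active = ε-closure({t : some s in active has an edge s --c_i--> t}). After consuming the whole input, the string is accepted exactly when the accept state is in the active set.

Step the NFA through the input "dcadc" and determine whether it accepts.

start: ε-closure({0}) = {0,2,4}
'd' @ 1: {1,3}  [accepting]
'c' @ 2: {}  — dead — no transitions
rest 'adc' ignored (set empty)
after full input: {}  (accept=1 not in)

Answer: REJECT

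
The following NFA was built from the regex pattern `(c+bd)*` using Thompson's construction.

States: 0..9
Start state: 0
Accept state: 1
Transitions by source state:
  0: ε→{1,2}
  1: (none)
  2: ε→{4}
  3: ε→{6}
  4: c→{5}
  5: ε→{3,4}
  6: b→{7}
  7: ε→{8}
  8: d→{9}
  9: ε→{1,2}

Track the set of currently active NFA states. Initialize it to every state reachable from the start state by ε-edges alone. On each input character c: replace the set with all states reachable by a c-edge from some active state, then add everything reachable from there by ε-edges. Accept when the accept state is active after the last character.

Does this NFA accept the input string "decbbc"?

start: ε-closure({0}) = {0,1,2,4}
'd' @ 1: {}  — dead — no transitions
rest 'ecbbc' ignored (set empty)
after full input: {}  (accept=1 not in)

Answer: REJECT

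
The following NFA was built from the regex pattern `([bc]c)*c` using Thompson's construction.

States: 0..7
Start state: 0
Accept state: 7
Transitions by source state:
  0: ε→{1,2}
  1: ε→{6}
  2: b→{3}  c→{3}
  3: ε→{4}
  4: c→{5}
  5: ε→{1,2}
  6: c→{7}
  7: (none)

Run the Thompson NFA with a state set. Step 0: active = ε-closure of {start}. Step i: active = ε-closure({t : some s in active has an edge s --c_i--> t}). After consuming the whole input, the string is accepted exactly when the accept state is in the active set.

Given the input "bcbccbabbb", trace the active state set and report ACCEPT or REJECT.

Answer: REJECT

Derivation:
S₀ = ε-closure({0}) = {0,1,2,6}
'b' @ 1: {3,4}
'c' @ 2: {1,2,5,6}
'b' @ 3: {3,4}
'c' @ 4: {1,2,5,6}
'c' @ 5: {3,4,7}  ✓accept
'b' @ 6: {}  — dead — no transitions
rest 'abbb' ignored (set empty)
after full input: {}  (accept=7 not in)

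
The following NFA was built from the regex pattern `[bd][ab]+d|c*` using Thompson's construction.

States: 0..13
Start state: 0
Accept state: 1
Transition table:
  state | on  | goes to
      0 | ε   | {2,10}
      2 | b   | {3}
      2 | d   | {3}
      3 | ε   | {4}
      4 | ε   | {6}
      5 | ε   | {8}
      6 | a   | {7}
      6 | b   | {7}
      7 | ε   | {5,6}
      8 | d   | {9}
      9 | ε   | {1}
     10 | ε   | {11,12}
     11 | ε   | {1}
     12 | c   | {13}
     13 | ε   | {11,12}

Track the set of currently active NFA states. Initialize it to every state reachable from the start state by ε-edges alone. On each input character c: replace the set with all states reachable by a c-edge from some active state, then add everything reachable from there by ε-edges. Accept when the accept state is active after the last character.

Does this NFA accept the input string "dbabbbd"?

Answer: ACCEPT

Steps:
start: ε-closure({0}) = {0,1,2,10,11,12}
'd' @ 1: {3,4,6}
'b' @ 2: {5,6,7,8}
'a' @ 3: {5,6,7,8}
'b' @ 4: {5,6,7,8}
'b' @ 5: {5,6,7,8}
'b' @ 6: {5,6,7,8}
'd' @ 7: {1,9}  [accepting]
final: {1,9}; accept 1 in set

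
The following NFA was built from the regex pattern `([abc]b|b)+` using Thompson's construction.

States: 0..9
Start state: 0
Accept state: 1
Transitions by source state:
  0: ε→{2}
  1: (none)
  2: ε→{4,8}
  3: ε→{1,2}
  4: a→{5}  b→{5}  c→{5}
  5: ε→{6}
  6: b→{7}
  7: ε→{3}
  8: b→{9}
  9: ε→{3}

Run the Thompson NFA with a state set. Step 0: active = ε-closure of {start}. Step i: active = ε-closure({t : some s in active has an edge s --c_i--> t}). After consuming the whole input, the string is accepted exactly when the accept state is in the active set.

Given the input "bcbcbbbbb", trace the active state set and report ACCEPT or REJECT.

initial (ε-close {0}): {0,2,4,8}
'b' @ 1: {1,2,3,4,5,6,8,9}  [accepting]
'c' @ 2: {5,6}
'b' @ 3: {1,2,3,4,7,8}  [accepting]
'c' @ 4: {5,6}
'b' @ 5: {1,2,3,4,7,8}  [accepting]
'b' @ 6: {1,2,3,4,5,6,8,9}  [accepting]
'b' @ 7: {1,2,3,4,5,6,7,8,9}  [accepting]
'b' @ 8: {1,2,3,4,5,6,7,8,9}  [accepting]
'b' @ 9: {1,2,3,4,5,6,7,8,9}  [accepting]
after full input: {1,2,3,4,5,6,7,8,9}  (accept=1 in)

Answer: ACCEPT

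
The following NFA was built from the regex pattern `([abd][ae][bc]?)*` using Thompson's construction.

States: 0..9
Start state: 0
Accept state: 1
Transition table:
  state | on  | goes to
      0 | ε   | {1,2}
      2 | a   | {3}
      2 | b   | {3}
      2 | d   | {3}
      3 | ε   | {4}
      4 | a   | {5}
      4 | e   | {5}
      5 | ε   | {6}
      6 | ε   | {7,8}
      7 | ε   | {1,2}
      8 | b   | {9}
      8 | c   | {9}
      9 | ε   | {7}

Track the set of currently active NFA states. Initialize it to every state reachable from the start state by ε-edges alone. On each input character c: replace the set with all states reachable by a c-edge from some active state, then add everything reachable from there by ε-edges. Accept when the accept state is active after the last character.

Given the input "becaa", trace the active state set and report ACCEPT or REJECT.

Answer: ACCEPT

Trace:
start: ε-closure({0}) = {0,1,2}
'b' @ 1: {3,4}
'e' @ 2: {1,2,5,6,7,8}  (accept∈set)
'c' @ 3: {1,2,7,9}  (accept∈set)
'a' @ 4: {3,4}
'a' @ 5: {1,2,5,6,7,8}  (accept∈set)
after full input: {1,2,5,6,7,8}  (accept=1 in)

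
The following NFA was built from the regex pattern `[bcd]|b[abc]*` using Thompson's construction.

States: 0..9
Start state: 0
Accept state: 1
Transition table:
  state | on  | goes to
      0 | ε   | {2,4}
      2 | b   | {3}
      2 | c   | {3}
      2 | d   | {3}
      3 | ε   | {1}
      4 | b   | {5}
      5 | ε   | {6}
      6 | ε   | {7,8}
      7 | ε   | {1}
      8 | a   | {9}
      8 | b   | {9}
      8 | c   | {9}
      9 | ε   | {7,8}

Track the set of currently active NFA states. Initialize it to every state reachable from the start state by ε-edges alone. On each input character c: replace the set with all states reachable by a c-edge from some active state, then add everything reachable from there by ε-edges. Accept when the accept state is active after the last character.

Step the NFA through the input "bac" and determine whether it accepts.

Answer: ACCEPT

Steps:
initial (ε-close {0}): {0,2,4}
'b' @ 1: {1,3,5,6,7,8}  ✓accept
'a' @ 2: {1,7,8,9}  ✓accept
'c' @ 3: {1,7,8,9}  ✓accept
final: {1,7,8,9}; accept 1 in set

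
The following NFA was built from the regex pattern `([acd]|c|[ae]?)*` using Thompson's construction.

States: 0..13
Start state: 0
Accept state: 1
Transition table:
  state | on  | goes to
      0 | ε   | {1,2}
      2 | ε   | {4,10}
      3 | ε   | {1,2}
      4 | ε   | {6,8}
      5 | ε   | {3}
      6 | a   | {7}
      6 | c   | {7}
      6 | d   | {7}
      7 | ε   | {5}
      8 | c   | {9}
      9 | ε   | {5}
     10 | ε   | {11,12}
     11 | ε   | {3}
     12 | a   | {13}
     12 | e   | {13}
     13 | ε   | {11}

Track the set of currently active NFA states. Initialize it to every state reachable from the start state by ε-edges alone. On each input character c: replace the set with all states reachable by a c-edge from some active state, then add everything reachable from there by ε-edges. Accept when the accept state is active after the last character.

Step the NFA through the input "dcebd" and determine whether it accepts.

S₀ = ε-closure({0}) = {0,1,2,3,4,6,8,10,11,12}
'd' @ 1: {1,2,3,4,5,6,7,8,10,11,12}  [accepting]
'c' @ 2: {1,2,3,4,5,6,7,8,9,10,11,12}  [accepting]
'e' @ 3: {1,2,3,4,6,8,10,11,12,13}  [accepting]
'b' @ 4: {}  — dead — no transitions
rest 'd' ignored (set empty)
end set {} — state 1 not in

Answer: REJECT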